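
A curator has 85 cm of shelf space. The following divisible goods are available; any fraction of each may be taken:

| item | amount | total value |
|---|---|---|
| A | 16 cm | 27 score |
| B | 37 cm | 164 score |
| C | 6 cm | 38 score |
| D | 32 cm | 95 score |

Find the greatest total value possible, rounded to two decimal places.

Take in order of value per unit:
- C (38/6 per unit): all 6 → value 38, running total 38.00
- B (164/37 per unit): all 37 → value 164, running total 202.00
- D (95/32 per unit): all 32 → value 95, running total 297.00
- A (27/16 per unit): 10 of 16 → value 10×27/16 = 16.8750, running total 313.88
Total 313.88.

313.88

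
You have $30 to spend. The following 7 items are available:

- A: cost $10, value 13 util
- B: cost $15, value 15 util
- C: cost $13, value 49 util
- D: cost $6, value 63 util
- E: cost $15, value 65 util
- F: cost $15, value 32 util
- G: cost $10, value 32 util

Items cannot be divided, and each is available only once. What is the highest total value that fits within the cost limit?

Check high-value combinations within $30:
- C+D+G: cost 13+6+10=29, value 49+63+32=144
- D+E: cost 6+15=21, value 63+65=128
- A+C+D: cost 10+13+6=29, value 13+49+63=125
- C+E: cost 13+15=28, value 49+65=114
- C+D: cost 13+6=19, value 49+63=112
Best: 144 util.

144 util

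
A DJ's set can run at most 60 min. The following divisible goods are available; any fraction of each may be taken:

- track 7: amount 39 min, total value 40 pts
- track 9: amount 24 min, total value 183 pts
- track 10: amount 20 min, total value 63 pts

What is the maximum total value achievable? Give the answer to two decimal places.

262.41

Take in order of value per unit:
- track 9 (183/24 per unit): all 24 → value 183, running total 183.00
- track 10 (63/20 per unit): all 20 → value 63, running total 246.00
- track 7 (40/39 per unit): 16 of 39 → value 16×40/39 = 16.4103, running total 262.41
Total 262.41.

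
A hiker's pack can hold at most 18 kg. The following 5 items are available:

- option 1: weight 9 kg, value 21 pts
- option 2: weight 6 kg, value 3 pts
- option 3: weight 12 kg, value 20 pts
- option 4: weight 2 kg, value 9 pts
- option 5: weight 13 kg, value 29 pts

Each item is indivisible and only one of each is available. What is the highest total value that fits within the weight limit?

38 pts

Check high-value combinations within 18 kg:
- option 4+option 5: weight 2+13=15, value 9+29=38
- option 1+option 2+option 4: weight 9+6+2=17, value 21+3+9=33
- option 1+option 4: weight 9+2=11, value 21+9=30
Best: 38 pts.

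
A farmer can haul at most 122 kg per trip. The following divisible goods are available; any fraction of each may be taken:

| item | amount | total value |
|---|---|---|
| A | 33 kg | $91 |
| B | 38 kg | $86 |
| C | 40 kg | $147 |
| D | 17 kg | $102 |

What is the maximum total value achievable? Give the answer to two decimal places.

Take in order of value per unit:
- D (102/17 per unit): all 17 → value 102, running total 102.00
- C (147/40 per unit): all 40 → value 147, running total 249.00
- A (91/33 per unit): all 33 → value 91, running total 340.00
- B (86/38 per unit): 32 of 38 → value 32×86/38 = 72.4211, running total 412.42
Total 412.42.

412.42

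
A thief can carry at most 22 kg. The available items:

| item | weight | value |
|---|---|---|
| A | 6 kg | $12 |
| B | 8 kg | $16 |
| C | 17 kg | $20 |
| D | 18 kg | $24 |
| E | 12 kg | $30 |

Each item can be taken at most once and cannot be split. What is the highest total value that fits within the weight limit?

$46

Check high-value combinations within 22 kg:
- B+E: weight 8+12=20, value 16+30=46
- A+E: weight 6+12=18, value 12+30=42
- E: weight 12, value 30
- A+B: weight 6+8=14, value 12+16=28
- D: weight 18, value 24
Best: $46.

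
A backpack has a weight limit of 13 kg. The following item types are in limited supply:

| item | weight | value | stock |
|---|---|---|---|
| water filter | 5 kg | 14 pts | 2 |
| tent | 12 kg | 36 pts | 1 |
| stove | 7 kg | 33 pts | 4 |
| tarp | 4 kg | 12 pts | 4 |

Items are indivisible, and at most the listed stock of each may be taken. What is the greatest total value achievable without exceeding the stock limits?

Top feasible selections:
- 1×water filter + 1×stove: weight 12, value 47
- 1×stove + 1×tarp: weight 11, value 45
- 1×water filter + 2×tarp: weight 13, value 38
Best: 47 pts.

47 pts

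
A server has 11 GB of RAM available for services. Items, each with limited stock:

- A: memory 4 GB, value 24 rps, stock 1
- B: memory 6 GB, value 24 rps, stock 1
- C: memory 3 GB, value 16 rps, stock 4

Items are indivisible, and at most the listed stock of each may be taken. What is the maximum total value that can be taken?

56 rps

Best selections within memory 11 and stock limits:
- 1×A + 2×C: memory 10, value 56
- 3×C: memory 9, value 48
- 1×A + 1×B: memory 10, value 48
Best: 56 rps.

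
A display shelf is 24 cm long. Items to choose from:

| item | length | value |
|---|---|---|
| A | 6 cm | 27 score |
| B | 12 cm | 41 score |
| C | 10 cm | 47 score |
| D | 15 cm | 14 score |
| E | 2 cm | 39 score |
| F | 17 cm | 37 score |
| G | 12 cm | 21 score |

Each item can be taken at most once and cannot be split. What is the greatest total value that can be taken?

127 score

Check high-value combinations within 24 cm:
- B+C+E: length 12+10+2=24, value 41+47+39=127
- A+C+E: length 6+10+2=18, value 27+47+39=113
- A+B+E: length 6+12+2=20, value 27+41+39=107
- C+E+G: length 10+2+12=24, value 47+39+21=107
- B+C: length 12+10=22, value 41+47=88
Best: 127 score.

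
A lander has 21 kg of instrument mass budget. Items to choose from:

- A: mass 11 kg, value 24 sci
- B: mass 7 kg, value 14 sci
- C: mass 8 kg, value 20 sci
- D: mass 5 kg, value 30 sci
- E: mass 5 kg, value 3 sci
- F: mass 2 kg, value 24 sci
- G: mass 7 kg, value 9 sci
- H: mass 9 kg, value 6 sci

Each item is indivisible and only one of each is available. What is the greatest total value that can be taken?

Check high-value combinations within 21 kg:
- A+D+F: mass 11+5+2=18, value 24+30+24=78
- C+D+E+F: mass 8+5+5+2=20, value 20+30+3+24=77
- B+D+F+G: mass 7+5+2+7=21, value 14+30+24+9=77
Best: 78 sci.

78 sci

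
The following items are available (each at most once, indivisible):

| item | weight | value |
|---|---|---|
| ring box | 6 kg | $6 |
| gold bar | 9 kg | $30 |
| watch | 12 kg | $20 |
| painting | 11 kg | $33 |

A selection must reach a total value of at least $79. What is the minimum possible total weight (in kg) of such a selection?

Subsets with value ≥ 79, sorted by total weight:
- gold bar+watch+painting: weight 32, value 83
- ring box+gold bar+watch+painting: weight 38, value 89
Minimum weight: 32 kg.

32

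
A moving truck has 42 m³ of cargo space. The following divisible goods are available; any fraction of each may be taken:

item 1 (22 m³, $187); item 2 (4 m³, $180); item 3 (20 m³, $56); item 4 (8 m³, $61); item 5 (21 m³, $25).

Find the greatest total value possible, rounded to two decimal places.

450.40

Take in order of value per unit:
- item 2 (180/4 per unit): all 4 → value 180, running total 180.00
- item 1 (187/22 per unit): all 22 → value 187, running total 367.00
- item 4 (61/8 per unit): all 8 → value 61, running total 428.00
- item 3 (56/20 per unit): 8 of 20 → value 8×56/20 = 22.4000, running total 450.40
Total 450.40.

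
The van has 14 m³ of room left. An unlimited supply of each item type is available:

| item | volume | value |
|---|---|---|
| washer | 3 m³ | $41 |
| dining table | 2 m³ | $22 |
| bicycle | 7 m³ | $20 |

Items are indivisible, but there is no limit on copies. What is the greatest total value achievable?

Best value-per-unit is washer at 41/3; filling with it alone gives 4×41 = 164.
Optimal mix: 4×washer + 1×dining table → volume 14, value 186.

$186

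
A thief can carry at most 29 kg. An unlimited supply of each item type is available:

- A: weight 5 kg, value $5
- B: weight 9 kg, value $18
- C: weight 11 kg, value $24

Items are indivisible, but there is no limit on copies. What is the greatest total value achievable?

$60

Best value-per-unit is C at 24/11; filling with it alone gives 2×24 = 48.
Optimal mix: 2×B + 1×C → weight 29, value 60.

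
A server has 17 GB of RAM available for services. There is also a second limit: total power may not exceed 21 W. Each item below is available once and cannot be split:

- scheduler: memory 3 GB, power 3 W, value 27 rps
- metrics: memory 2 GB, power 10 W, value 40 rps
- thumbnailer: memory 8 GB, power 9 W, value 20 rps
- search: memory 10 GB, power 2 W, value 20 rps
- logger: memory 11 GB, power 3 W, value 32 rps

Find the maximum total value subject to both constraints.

Feasible sets respecting both limits:
- scheduler+metrics+logger: memory 16, power 16, value 99
- scheduler+metrics+search: memory 15, power 15, value 87
- metrics+logger: memory 13, power 13, value 72
Best: 99 rps.

99 rps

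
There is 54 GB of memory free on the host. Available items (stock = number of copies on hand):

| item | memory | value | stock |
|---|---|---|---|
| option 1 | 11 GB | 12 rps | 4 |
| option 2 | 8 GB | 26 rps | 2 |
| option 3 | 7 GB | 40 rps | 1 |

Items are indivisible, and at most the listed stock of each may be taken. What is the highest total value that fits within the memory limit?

Top feasible selections:
- 2×option 1 + 2×option 2 + 1×option 3: memory 45, value 116
- 1×option 1 + 2×option 2 + 1×option 3: memory 34, value 104
- 3×option 1 + 1×option 2 + 1×option 3: memory 48, value 102
- 2×option 2 + 1×option 3: memory 23, value 92
Best: 116 rps.

116 rps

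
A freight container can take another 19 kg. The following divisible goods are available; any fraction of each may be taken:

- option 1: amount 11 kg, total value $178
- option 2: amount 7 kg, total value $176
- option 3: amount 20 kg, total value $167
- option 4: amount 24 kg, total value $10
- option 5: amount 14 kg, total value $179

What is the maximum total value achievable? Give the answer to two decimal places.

366.79

Take in order of value per unit:
- option 2 (176/7 per unit): all 7 → value 176, running total 176.00
- option 1 (178/11 per unit): all 11 → value 178, running total 354.00
- option 5 (179/14 per unit): 1 of 14 → value 1×179/14 = 12.7857, running total 366.79
Total 366.79.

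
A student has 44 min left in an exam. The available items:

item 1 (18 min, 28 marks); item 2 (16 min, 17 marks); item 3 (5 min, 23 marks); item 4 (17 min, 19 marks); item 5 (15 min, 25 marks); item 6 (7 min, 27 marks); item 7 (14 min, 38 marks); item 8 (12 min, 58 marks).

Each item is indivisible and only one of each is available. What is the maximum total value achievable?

Check high-value combinations within 44 min:
- item 3+item 6+item 7+item 8: time 5+7+14+12=38, value 23+27+38+58=146
- item 1+item 3+item 6+item 8: time 18+5+7+12=42, value 28+23+27+58=136
- item 3+item 5+item 6+item 8: time 5+15+7+12=39, value 23+25+27+58=133
- item 3+item 4+item 6+item 8: time 5+17+7+12=41, value 23+19+27+58=127
- item 2+item 3+item 6+item 8: time 16+5+7+12=40, value 17+23+27+58=125
Best: 146 marks.

146 marks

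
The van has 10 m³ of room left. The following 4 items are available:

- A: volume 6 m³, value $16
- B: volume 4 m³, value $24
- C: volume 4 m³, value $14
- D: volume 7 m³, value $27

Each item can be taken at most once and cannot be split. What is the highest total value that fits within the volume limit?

$40

Check high-value combinations within 10 m³:
- A+B: volume 6+4=10, value 16+24=40
- B+C: volume 4+4=8, value 24+14=38
- A+C: volume 6+4=10, value 16+14=30
Best: $40.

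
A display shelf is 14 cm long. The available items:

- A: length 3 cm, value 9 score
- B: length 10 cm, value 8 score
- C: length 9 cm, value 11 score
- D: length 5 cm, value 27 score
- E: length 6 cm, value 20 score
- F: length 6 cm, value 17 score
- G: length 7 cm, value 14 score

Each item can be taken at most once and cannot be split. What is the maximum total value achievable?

This is a 0/1 knapsack; check combinations near the capacity.
- A+D+E: length 3+5+6=14, value 9+27+20=56
- A+D+F: length 3+5+6=14, value 9+27+17=53
- D+E: length 5+6=11, value 27+20=47
- D+F: length 5+6=11, value 27+17=44
Best: 56 score.

56 score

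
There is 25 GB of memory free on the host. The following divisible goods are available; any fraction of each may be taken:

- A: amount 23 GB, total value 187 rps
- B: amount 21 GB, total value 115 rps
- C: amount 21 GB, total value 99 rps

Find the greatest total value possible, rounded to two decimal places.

197.95

Take in order of value per unit:
- A (187/23 per unit): all 23 → value 187, running total 187.00
- B (115/21 per unit): 2 of 21 → value 2×115/21 = 10.9524, running total 197.95
Total 197.95.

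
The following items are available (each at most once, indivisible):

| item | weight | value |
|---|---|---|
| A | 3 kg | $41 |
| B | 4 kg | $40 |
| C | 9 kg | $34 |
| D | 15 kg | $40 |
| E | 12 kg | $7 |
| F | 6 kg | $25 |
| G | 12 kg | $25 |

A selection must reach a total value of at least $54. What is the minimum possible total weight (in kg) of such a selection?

7

Subsets with value ≥ 54, sorted by total weight:
- A+B: weight 7, value 81
- A+F: weight 9, value 66
Minimum weight: 7 kg.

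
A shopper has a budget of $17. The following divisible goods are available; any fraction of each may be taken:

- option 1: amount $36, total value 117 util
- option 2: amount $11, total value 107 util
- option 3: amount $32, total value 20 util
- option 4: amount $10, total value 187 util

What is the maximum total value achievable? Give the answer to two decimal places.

255.09

Take in order of value per unit:
- option 4 (187/10 per unit): all 10 → value 187, running total 187.00
- option 2 (107/11 per unit): 7 of 11 → value 7×107/11 = 68.0909, running total 255.09
Total 255.09.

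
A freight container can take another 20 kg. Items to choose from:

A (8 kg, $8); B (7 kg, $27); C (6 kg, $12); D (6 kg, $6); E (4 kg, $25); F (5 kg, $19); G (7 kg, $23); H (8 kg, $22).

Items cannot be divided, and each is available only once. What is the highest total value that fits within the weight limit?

This is a 0/1 knapsack; check combinations near the capacity.
- B+E+G: weight 7+4+7=18, value 27+25+23=75
- B+E+H: weight 7+4+8=19, value 27+25+22=74
- B+E+F: weight 7+4+5=16, value 27+25+19=71
- E+G+H: weight 4+7+8=19, value 25+23+22=70
- B+F+G: weight 7+5+7=19, value 27+19+23=69
Best: $75.

$75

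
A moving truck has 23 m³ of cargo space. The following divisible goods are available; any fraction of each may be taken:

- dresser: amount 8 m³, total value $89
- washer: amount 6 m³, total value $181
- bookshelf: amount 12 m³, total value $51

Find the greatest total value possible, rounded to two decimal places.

308.25

Take in order of value per unit:
- washer (181/6 per unit): all 6 → value 181, running total 181.00
- dresser (89/8 per unit): all 8 → value 89, running total 270.00
- bookshelf (51/12 per unit): 9 of 12 → value 9×51/12 = 38.2500, running total 308.25
Total 308.25.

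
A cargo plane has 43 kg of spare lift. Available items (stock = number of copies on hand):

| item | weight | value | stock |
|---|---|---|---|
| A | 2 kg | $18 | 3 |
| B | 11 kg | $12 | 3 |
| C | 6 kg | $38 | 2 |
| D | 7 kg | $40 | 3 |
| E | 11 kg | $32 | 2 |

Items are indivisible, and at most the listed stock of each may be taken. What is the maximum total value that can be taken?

$250

Best selections within weight 43 and stock limits:
- 3×A + 2×C + 3×D: weight 39, value 250
- 3×A + 2×C + 2×D + 1×E: weight 43, value 242
Best: $250.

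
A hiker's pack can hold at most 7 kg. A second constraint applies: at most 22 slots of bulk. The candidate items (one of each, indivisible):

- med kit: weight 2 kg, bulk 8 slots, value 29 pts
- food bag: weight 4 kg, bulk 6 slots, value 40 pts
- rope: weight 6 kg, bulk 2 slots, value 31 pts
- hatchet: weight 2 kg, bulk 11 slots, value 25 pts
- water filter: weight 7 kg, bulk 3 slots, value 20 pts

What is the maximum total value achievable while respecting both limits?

Feasible sets respecting both limits:
- med kit+food bag: weight 6, bulk 14, value 69
- food bag+hatchet: weight 6, bulk 17, value 65
- med kit+hatchet: weight 4, bulk 19, value 54
- food bag: weight 4, bulk 6, value 40
Best: 69 pts.

69 pts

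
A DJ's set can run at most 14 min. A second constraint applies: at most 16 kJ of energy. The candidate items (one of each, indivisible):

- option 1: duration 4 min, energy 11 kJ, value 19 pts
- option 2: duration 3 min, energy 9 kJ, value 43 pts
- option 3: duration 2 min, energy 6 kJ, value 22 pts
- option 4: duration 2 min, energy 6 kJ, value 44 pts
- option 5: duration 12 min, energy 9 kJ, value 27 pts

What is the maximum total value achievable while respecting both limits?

Feasible sets respecting both limits:
- option 2+option 4: duration 5, energy 15, value 87
- option 4+option 5: duration 14, energy 15, value 71
- option 3+option 4: duration 4, energy 12, value 66
Best: 87 pts.

87 pts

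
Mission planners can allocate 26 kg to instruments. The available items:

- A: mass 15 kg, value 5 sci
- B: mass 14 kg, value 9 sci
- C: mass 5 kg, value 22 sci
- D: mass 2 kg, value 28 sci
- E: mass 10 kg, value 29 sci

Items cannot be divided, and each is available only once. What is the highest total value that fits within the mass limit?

79 sci

Check high-value combinations within 26 kg:
- C+D+E: mass 5+2+10=17, value 22+28+29=79
- B+D+E: mass 14+2+10=26, value 9+28+29=66
- B+C+D: mass 14+5+2=21, value 9+22+28=59
- D+E: mass 2+10=12, value 28+29=57
- A+C+D: mass 15+5+2=22, value 5+22+28=55
Best: 79 sci.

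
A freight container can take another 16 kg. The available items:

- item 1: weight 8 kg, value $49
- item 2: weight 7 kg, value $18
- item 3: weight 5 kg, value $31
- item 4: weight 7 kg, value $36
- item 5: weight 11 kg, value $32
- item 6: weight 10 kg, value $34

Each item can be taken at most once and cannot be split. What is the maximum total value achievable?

$85

Check high-value combinations within 16 kg:
- item 1+item 4: weight 8+7=15, value 49+36=85
- item 1+item 3: weight 8+5=13, value 49+31=80
- item 3+item 4: weight 5+7=12, value 31+36=67
Best: $85.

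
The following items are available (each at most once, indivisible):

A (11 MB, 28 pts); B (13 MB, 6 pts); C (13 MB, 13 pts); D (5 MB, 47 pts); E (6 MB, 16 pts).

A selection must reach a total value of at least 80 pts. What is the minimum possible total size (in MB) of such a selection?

22

Subsets with value ≥ 80, sorted by total size:
- A+D+E: size 22, value 91
- A+C+D: size 29, value 88
Minimum size: 22 MB.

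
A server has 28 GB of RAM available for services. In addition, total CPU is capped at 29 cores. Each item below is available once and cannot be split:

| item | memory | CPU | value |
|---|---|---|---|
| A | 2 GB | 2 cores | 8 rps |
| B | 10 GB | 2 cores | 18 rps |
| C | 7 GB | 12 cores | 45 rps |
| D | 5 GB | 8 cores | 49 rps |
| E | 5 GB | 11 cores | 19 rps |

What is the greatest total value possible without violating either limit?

Feasible sets respecting both limits:
- A+B+C+D: memory 24, CPU 24, value 120
- B+C+D: memory 22, CPU 22, value 112
- A+C+D: memory 14, CPU 22, value 102
Best: 120 rps.

120 rps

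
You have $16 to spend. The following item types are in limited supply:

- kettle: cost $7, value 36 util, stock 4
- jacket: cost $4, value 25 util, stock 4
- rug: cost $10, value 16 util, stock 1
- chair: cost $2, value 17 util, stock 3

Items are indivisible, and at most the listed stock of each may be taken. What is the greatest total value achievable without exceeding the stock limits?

109 util

Best selections within cost 16 and stock limits:
- 3×jacket + 2×chair: cost 16, value 109
- 2×jacket + 3×chair: cost 14, value 101
- 4×jacket: cost 16, value 100
- 1×kettle + 1×jacket + 2×chair: cost 15, value 95
Best: 109 util.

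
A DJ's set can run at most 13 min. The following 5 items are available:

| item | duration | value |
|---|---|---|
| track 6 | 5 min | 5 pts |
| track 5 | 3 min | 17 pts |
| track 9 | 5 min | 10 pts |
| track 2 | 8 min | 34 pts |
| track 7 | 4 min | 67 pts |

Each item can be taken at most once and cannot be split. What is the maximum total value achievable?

This is a 0/1 knapsack; check combinations near the capacity.
- track 2+track 7: duration 8+4=12, value 34+67=101
- track 5+track 9+track 7: duration 3+5+4=12, value 17+10+67=94
- track 6+track 5+track 7: duration 5+3+4=12, value 5+17+67=89
- track 5+track 7: duration 3+4=7, value 17+67=84
- track 9+track 7: duration 5+4=9, value 10+67=77
Best: 101 pts.

101 pts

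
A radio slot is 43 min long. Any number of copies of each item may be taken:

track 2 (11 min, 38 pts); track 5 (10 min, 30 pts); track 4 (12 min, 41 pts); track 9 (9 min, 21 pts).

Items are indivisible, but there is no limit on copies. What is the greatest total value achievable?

144 pts

Best value-per-unit is track 2 at 38/11; filling with it alone gives 3×38 = 114.
Optimal mix: 3×track 2 + 1×track 5 → duration 43, value 144.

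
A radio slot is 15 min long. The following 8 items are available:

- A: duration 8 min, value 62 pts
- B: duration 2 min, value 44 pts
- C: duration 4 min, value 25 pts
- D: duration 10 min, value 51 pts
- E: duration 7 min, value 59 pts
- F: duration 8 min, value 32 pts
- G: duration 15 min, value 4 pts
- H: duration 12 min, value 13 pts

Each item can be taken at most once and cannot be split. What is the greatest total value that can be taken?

Check high-value combinations within 15 min:
- A+B+C: duration 8+2+4=14, value 62+44+25=131
- B+C+E: duration 2+4+7=13, value 44+25+59=128
- A+E: duration 8+7=15, value 62+59=121
Best: 131 pts.

131 pts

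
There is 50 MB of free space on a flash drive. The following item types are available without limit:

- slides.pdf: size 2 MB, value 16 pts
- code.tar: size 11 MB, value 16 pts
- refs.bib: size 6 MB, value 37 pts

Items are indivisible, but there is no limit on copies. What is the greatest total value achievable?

Best value-per-unit is slides.pdf at 16/2, and filling with it alone uses size 25×2=50. No mix of the others beats 25×16 = 400.

400 pts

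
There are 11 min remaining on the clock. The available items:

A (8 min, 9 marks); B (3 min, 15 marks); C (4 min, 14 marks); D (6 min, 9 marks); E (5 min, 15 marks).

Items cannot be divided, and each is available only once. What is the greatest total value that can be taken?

Check high-value combinations within 11 min:
- B+E: time 3+5=8, value 15+15=30
- B+C: time 3+4=7, value 15+14=29
- C+E: time 4+5=9, value 14+15=29
Best: 30 marks.

30 marks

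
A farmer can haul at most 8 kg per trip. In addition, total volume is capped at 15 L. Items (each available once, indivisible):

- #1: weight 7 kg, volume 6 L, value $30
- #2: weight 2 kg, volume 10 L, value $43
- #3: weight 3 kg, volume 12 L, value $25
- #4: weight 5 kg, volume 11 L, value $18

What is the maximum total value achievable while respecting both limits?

$43

Feasible sets respecting both limits:
- #2: weight 2, volume 10, value 43
- #1: weight 7, volume 6, value 30
- #3: weight 3, volume 12, value 25
- #4: weight 5, volume 11, value 18
Best: $43.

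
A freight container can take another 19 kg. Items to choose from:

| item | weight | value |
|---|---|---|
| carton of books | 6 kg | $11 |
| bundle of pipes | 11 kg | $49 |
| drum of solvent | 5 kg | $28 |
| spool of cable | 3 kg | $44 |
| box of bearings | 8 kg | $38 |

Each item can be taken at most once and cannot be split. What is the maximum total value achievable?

$121

Check high-value combinations within 19 kg:
- bundle of pipes+drum of solvent+spool of cable: weight 11+5+3=19, value 49+28+44=121
- drum of solvent+spool of cable+box of bearings: weight 5+3+8=16, value 28+44+38=110
- bundle of pipes+spool of cable: weight 11+3=14, value 49+44=93
- carton of books+spool of cable+box of bearings: weight 6+3+8=17, value 11+44+38=93
Best: $121.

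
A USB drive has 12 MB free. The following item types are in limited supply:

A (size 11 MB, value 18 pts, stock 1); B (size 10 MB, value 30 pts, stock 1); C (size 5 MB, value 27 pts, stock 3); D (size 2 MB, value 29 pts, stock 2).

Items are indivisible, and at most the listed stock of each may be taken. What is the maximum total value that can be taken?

85 pts

Best selections within size 12 and stock limits:
- 1×C + 2×D: size 9, value 85
- 2×C + 1×D: size 12, value 83
- 1×B + 1×D: size 12, value 59
Best: 85 pts.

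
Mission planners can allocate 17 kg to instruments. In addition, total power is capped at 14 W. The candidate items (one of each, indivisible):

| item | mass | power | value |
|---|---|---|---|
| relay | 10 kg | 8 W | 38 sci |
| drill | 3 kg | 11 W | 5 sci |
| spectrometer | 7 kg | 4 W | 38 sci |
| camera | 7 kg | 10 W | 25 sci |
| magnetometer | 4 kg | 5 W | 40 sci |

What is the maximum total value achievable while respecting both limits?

Feasible sets respecting both limits:
- relay+magnetometer: mass 14, power 13, value 78
- spectrometer+magnetometer: mass 11, power 9, value 78
- relay+spectrometer: mass 17, power 12, value 76
Best: 78 sci.

78 sci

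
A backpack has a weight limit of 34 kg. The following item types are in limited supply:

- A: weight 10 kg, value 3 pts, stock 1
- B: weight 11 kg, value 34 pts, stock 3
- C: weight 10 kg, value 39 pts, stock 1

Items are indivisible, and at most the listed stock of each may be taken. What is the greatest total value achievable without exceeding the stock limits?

107 pts

Top feasible selections:
- 2×B + 1×C: weight 32, value 107
- 3×B: weight 33, value 102
- 1×A + 1×B + 1×C: weight 31, value 76
Best: 107 pts.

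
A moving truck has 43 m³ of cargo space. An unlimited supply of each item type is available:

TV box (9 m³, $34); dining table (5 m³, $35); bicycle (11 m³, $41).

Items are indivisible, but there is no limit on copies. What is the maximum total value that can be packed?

$280

Best value-per-unit is dining table at 35/5, and filling with it alone uses volume 8×5=40. No mix of the others beats 8×35 = 280.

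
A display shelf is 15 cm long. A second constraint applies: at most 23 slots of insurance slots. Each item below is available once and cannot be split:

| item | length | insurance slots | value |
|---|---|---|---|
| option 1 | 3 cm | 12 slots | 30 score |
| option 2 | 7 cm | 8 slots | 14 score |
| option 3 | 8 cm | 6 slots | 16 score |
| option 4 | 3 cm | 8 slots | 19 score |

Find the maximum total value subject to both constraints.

49 score

Feasible sets respecting both limits:
- option 1+option 4: length 6, insurance slots 20, value 49
- option 1+option 3: length 11, insurance slots 18, value 46
- option 1+option 2: length 10, insurance slots 20, value 44
- option 3+option 4: length 11, insurance slots 14, value 35
Best: 49 score.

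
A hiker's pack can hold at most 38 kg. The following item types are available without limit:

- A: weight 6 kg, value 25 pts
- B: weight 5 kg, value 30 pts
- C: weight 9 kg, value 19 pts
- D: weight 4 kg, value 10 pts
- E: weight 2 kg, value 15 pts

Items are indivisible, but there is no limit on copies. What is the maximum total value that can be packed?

Best value-per-unit is E at 15/2, and filling with it alone uses weight 19×2=38. No mix of the others beats 19×15 = 285.

285 pts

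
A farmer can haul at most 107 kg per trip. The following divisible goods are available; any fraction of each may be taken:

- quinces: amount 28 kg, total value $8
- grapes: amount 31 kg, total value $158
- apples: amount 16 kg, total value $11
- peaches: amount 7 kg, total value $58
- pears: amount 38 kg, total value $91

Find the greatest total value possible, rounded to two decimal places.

322.29

Take in order of value per unit:
- peaches (58/7 per unit): all 7 → value 58, running total 58.00
- grapes (158/31 per unit): all 31 → value 158, running total 216.00
- pears (91/38 per unit): all 38 → value 91, running total 307.00
- apples (11/16 per unit): all 16 → value 11, running total 318.00
- quinces (8/28 per unit): 15 of 28 → value 15×8/28 = 4.2857, running total 322.29
Total 322.29.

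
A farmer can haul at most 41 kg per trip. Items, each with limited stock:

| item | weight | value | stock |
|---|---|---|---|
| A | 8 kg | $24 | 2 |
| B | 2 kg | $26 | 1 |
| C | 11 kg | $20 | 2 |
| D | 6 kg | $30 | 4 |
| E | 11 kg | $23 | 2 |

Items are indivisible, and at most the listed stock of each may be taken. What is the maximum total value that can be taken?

$170

Top feasible selections:
- 1×A + 1×B + 4×D: weight 34, value 170
- 1×B + 4×D + 1×E: weight 37, value 169
Best: $170.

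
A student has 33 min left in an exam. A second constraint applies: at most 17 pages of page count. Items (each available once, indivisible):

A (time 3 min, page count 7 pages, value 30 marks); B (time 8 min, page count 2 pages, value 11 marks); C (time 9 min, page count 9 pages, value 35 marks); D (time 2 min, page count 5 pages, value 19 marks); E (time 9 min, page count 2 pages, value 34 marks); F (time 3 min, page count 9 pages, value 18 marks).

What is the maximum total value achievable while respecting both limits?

94 marks

Feasible sets respecting both limits:
- A+B+D+E: time 22, page count 16, value 94
- C+D+E: time 20, page count 16, value 88
- A+D+E: time 14, page count 14, value 83
Best: 94 marks.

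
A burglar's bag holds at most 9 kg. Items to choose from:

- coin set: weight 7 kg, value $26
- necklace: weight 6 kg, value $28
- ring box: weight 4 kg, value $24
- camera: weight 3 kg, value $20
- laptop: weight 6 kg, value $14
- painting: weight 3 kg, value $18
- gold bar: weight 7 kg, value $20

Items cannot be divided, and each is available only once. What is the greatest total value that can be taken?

$48

Check high-value combinations within 9 kg:
- necklace+camera: weight 6+3=9, value 28+20=48
- necklace+painting: weight 6+3=9, value 28+18=46
- ring box+camera: weight 4+3=7, value 24+20=44
- ring box+painting: weight 4+3=7, value 24+18=42
Best: $48.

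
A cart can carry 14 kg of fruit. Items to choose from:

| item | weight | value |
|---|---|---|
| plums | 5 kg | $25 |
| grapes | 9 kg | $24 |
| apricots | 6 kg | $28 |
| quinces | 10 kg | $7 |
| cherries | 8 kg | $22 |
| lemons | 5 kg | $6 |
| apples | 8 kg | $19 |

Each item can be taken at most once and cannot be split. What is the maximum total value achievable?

Check high-value combinations within 14 kg:
- plums+apricots: weight 5+6=11, value 25+28=53
- apricots+cherries: weight 6+8=14, value 28+22=50
- plums+grapes: weight 5+9=14, value 25+24=49
- plums+cherries: weight 5+8=13, value 25+22=47
- apricots+apples: weight 6+8=14, value 28+19=47
Best: $53.

$53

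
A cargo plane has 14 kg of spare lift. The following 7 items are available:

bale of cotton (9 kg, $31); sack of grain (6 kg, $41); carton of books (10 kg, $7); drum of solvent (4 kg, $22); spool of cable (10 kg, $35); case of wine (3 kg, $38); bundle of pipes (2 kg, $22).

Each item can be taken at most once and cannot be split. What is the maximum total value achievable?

$101

Check high-value combinations within 14 kg:
- sack of grain+case of wine+bundle of pipes: weight 6+3+2=11, value 41+38+22=101
- sack of grain+drum of solvent+case of wine: weight 6+4+3=13, value 41+22+38=101
- bale of cotton+case of wine+bundle of pipes: weight 9+3+2=14, value 31+38+22=91
Best: $101.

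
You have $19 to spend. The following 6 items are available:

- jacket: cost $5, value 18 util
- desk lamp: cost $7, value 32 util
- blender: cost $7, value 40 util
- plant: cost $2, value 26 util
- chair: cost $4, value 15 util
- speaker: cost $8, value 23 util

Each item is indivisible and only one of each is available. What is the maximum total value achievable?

99 util

Check high-value combinations within $19:
- jacket+blender+plant+chair: cost 5+7+2+4=18, value 18+40+26+15=99
- desk lamp+blender+plant: cost 7+7+2=16, value 32+40+26=98
- jacket+desk lamp+plant+chair: cost 5+7+2+4=18, value 18+32+26+15=91
- jacket+desk lamp+blender: cost 5+7+7=19, value 18+32+40=90
- blender+plant+speaker: cost 7+2+8=17, value 40+26+23=89
Best: 99 util.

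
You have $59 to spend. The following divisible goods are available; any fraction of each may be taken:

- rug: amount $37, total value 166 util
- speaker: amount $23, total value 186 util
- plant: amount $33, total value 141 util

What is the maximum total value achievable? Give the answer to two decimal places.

347.51

Take in order of value per unit:
- speaker (186/23 per unit): all 23 → value 186, running total 186.00
- rug (166/37 per unit): 36 of 37 → value 36×166/37 = 161.5135, running total 347.51
Total 347.51.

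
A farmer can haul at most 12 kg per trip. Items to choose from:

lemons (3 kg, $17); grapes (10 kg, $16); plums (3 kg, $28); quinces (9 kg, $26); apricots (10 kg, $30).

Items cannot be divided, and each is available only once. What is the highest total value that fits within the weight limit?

Check high-value combinations within 12 kg:
- plums+quinces: weight 3+9=12, value 28+26=54
- lemons+plums: weight 3+3=6, value 17+28=45
- lemons+quinces: weight 3+9=12, value 17+26=43
- apricots: weight 10, value 30
- plums: weight 3, value 28
Best: $54.

$54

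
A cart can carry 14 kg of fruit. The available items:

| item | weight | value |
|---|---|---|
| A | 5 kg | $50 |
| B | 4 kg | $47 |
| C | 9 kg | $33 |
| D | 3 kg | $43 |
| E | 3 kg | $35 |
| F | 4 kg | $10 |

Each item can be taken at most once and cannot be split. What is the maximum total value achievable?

$140

Check high-value combinations within 14 kg:
- A+B+D: weight 5+4+3=12, value 50+47+43=140
- B+D+E+F: weight 4+3+3+4=14, value 47+43+35+10=135
- A+B+E: weight 5+4+3=12, value 50+47+35=132
- A+D+E: weight 5+3+3=11, value 50+43+35=128
Best: $140.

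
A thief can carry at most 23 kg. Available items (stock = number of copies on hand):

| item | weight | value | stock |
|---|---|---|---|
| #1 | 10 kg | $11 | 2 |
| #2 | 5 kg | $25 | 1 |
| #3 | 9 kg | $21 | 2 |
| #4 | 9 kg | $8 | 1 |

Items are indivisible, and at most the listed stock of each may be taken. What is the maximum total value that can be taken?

Best selections within weight 23 and stock limits:
- 1×#2 + 2×#3: weight 23, value 67
- 1×#2 + 1×#3 + 1×#4: weight 23, value 54
- 1×#2 + 1×#3: weight 14, value 46
- 2×#3: weight 18, value 42
Best: $67.

$67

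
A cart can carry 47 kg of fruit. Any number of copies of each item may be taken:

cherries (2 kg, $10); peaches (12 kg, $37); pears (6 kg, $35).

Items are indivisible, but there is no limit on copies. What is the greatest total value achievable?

$265

Best value-per-unit is pears at 35/6; filling with it alone gives 7×35 = 245.
Optimal mix: 2×cherries + 7×pears → weight 46, value 265.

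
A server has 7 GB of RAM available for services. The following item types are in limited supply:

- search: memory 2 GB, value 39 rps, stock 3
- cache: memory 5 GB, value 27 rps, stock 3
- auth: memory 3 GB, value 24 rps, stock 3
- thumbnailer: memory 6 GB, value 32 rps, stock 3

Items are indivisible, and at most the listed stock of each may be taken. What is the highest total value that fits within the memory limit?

Best selections within memory 7 and stock limits:
- 3×search: memory 6, value 117
- 2×search + 1×auth: memory 7, value 102
- 2×search: memory 4, value 78
- 1×search + 1×cache: memory 7, value 66
Best: 117 rps.

117 rps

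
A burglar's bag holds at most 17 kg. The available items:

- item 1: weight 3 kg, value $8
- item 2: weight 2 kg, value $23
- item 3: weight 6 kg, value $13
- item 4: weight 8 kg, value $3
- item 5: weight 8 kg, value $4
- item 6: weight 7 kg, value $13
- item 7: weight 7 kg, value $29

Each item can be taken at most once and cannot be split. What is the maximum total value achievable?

Check high-value combinations within 17 kg:
- item 2+item 3+item 7: weight 2+6+7=15, value 23+13+29=65
- item 2+item 6+item 7: weight 2+7+7=16, value 23+13+29=65
- item 1+item 2+item 7: weight 3+2+7=12, value 8+23+29=60
Best: $65.

$65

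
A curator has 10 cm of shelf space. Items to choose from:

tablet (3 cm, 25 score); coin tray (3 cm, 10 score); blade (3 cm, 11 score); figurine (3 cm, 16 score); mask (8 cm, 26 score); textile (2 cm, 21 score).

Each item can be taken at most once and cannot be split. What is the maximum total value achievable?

62 score

Check high-value combinations within 10 cm:
- tablet+figurine+textile: length 3+3+2=8, value 25+16+21=62
- tablet+blade+textile: length 3+3+2=8, value 25+11+21=57
- tablet+coin tray+textile: length 3+3+2=8, value 25+10+21=56
- tablet+blade+figurine: length 3+3+3=9, value 25+11+16=52
- tablet+coin tray+figurine: length 3+3+3=9, value 25+10+16=51
Best: 62 score.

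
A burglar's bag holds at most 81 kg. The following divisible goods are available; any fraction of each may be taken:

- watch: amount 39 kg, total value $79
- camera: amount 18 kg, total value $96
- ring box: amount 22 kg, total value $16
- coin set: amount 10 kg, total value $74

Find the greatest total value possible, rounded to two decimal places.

259.18

Take in order of value per unit:
- coin set (74/10 per unit): all 10 → value 74, running total 74.00
- camera (96/18 per unit): all 18 → value 96, running total 170.00
- watch (79/39 per unit): all 39 → value 79, running total 249.00
- ring box (16/22 per unit): 14 of 22 → value 14×16/22 = 10.1818, running total 259.18
Total 259.18.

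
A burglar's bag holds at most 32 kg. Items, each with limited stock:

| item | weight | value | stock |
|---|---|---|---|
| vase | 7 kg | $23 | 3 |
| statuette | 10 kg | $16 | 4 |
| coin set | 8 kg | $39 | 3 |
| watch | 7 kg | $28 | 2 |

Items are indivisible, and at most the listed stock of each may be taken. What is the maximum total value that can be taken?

Best selections within weight 32 and stock limits:
- 3×coin set + 1×watch: weight 31, value 145
- 1×vase + 3×coin set: weight 31, value 140
- 2×coin set + 2×watch: weight 30, value 134
Best: $145.

$145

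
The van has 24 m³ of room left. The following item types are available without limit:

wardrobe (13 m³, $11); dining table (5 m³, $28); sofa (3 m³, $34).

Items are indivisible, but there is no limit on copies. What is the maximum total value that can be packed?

Best value-per-unit is sofa at 34/3, and filling with it alone uses volume 8×3=24. No mix of the others beats 8×34 = 272.

$272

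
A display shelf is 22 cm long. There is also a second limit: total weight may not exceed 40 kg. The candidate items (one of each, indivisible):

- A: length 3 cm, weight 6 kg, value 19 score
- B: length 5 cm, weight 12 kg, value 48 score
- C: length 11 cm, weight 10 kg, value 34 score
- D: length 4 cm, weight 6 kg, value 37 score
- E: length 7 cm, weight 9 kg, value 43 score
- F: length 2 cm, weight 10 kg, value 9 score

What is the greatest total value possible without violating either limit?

147 score

Feasible sets respecting both limits:
- A+B+D+E: length 19, weight 33, value 147
- B+D+E+F: length 18, weight 37, value 137
- B+D+E: length 16, weight 27, value 128
- B+C+D+F: length 22, weight 38, value 128
Best: 147 score.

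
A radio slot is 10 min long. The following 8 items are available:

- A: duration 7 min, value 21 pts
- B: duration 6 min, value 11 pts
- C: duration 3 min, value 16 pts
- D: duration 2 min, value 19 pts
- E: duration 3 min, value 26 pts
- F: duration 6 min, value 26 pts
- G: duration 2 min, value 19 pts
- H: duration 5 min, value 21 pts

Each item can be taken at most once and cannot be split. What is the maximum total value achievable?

Check high-value combinations within 10 min:
- C+D+E+G: duration 3+2+3+2=10, value 16+19+26+19=80
- D+E+H: duration 2+3+5=10, value 19+26+21=66
- E+G+H: duration 3+2+5=10, value 26+19+21=66
- D+E+G: duration 2+3+2=7, value 19+26+19=64
Best: 80 pts.

80 pts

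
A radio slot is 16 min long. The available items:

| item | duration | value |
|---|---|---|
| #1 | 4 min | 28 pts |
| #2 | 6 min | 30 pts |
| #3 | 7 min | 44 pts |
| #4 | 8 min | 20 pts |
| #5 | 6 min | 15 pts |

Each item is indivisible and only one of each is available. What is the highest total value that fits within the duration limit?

Check high-value combinations within 16 min:
- #2+#3: duration 6+7=13, value 30+44=74
- #1+#2+#5: duration 4+6+6=16, value 28+30+15=73
- #1+#3: duration 4+7=11, value 28+44=72
- #3+#4: duration 7+8=15, value 44+20=64
- #3+#5: duration 7+6=13, value 44+15=59
Best: 74 pts.

74 pts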